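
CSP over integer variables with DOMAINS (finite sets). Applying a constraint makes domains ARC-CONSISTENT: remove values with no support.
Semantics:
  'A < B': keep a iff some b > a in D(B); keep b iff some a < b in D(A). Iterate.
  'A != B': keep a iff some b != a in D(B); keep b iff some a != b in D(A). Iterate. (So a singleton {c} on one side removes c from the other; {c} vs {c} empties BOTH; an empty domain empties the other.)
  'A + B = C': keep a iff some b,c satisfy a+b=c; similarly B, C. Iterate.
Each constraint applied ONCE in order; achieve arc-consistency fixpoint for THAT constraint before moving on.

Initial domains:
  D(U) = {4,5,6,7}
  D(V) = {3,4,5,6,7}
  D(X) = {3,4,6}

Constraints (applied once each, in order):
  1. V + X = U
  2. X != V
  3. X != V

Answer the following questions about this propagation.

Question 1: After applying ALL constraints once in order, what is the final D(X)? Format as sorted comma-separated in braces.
Constraint 1 (V + X = U) on D(V)={3,4,5,6,7} D(X)={3,4,6} D(U)={4,5,6,7}: V {3,4,5,6,7}->{3,4}; X {3,4,6}->{3,4}; U {4,5,6,7}->{6,7}
Constraint 2 (X != V) on D(X)={3,4} D(V)={3,4}: no change
Constraint 3 (X != V) on D(X)={3,4} D(V)={3,4}: no change
So after all 3 constraints: D(X) = {3,4}

Answer: {3,4}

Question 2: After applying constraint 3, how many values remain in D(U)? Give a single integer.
Constraint 1 (V + X = U) on D(V)={3,4,5,6,7} D(X)={3,4,6} D(U)={4,5,6,7}: V {3,4,5,6,7}->{3,4}; X {3,4,6}->{3,4}; U {4,5,6,7}->{6,7}
Constraint 2 (X != V) on D(X)={3,4} D(V)={3,4}: no change
Constraint 3 (X != V) on D(X)={3,4} D(V)={3,4}: no change
So after constraint 3: D(U)={6,7}, size = 2

Answer: 2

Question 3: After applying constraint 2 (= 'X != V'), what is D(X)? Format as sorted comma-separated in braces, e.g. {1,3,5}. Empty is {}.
Constraint 1 (V + X = U) on D(V)={3,4,5,6,7} D(X)={3,4,6} D(U)={4,5,6,7}: V {3,4,5,6,7}->{3,4}; X {3,4,6}->{3,4}; U {4,5,6,7}->{6,7}
Constraint 2 (X != V) on D(X)={3,4} D(V)={3,4}: no change
So after constraint 2: D(X) = {3,4}

Answer: {3,4}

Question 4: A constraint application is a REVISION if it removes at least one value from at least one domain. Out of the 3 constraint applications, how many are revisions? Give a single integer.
Constraint 1 (V + X = U) on D(V)={3,4,5,6,7} D(X)={3,4,6} D(U)={4,5,6,7}: V {3,4,5,6,7}->{3,4}; X {3,4,6}->{3,4}; U {4,5,6,7}->{6,7} => REVISION
Constraint 2 (X != V) on D(X)={3,4} D(V)={3,4}: no change => not a revision
Constraint 3 (X != V) on D(X)={3,4} D(V)={3,4}: no change => not a revision
Total revisions = 1

Answer: 1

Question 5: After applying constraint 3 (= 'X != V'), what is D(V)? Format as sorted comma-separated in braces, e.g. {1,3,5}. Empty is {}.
Constraint 1 (V + X = U) on D(V)={3,4,5,6,7} D(X)={3,4,6} D(U)={4,5,6,7}: V {3,4,5,6,7}->{3,4}; X {3,4,6}->{3,4}; U {4,5,6,7}->{6,7}
Constraint 2 (X != V) on D(X)={3,4} D(V)={3,4}: no change
Constraint 3 (X != V) on D(X)={3,4} D(V)={3,4}: no change
So after constraint 3: D(V) = {3,4}

Answer: {3,4}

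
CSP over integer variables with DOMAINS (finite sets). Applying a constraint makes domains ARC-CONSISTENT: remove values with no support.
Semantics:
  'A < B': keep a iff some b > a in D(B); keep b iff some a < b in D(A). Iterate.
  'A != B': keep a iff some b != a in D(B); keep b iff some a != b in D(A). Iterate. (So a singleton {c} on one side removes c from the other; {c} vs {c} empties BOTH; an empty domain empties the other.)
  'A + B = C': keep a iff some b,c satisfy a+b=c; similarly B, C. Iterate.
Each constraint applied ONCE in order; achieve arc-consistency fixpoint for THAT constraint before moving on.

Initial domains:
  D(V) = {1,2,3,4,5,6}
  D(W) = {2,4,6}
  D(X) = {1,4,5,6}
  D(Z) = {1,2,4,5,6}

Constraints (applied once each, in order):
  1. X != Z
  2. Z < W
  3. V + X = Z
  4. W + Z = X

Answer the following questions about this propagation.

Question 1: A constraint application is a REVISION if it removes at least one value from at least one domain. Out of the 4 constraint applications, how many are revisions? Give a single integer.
Answer: 3

Derivation:
Constraint 1 (X != Z) on D(X)={1,4,5,6} D(Z)={1,2,4,5,6}: no change => not a revision
Constraint 2 (Z < W) on D(Z)={1,2,4,5,6} D(W)={2,4,6}: Z {1,2,4,5,6}->{1,2,4,5} => REVISION
Constraint 3 (V + X = Z) on D(V)={1,2,3,4,5,6} D(X)={1,4,5,6} D(Z)={1,2,4,5}: V {1,2,3,4,5,6}->{1,3,4}; X {1,4,5,6}->{1,4}; Z {1,2,4,5}->{2,4,5} => REVISION
Constraint 4 (W + Z = X) on D(W)={2,4,6} D(Z)={2,4,5} D(X)={1,4}: W {2,4,6}->{2}; Z {2,4,5}->{2}; X {1,4}->{4} => REVISION
Total revisions = 3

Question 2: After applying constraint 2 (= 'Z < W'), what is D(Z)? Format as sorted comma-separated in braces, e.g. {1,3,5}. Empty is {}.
Answer: {1,2,4,5}

Derivation:
Constraint 1 (X != Z) on D(X)={1,4,5,6} D(Z)={1,2,4,5,6}: no change
Constraint 2 (Z < W) on D(Z)={1,2,4,5,6} D(W)={2,4,6}: Z {1,2,4,5,6}->{1,2,4,5}
So after constraint 2: D(Z) = {1,2,4,5}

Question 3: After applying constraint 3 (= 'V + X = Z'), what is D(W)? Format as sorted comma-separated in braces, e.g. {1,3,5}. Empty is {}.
Answer: {2,4,6}

Derivation:
Constraint 1 (X != Z) on D(X)={1,4,5,6} D(Z)={1,2,4,5,6}: no change
Constraint 2 (Z < W) on D(Z)={1,2,4,5,6} D(W)={2,4,6}: Z {1,2,4,5,6}->{1,2,4,5}
Constraint 3 (V + X = Z) on D(V)={1,2,3,4,5,6} D(X)={1,4,5,6} D(Z)={1,2,4,5}: V {1,2,3,4,5,6}->{1,3,4}; X {1,4,5,6}->{1,4}; Z {1,2,4,5}->{2,4,5}
So after constraint 3: D(W) = {2,4,6}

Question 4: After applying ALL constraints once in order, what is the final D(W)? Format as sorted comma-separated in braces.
Answer: {2}

Derivation:
Constraint 1 (X != Z) on D(X)={1,4,5,6} D(Z)={1,2,4,5,6}: no change
Constraint 2 (Z < W) on D(Z)={1,2,4,5,6} D(W)={2,4,6}: Z {1,2,4,5,6}->{1,2,4,5}
Constraint 3 (V + X = Z) on D(V)={1,2,3,4,5,6} D(X)={1,4,5,6} D(Z)={1,2,4,5}: V {1,2,3,4,5,6}->{1,3,4}; X {1,4,5,6}->{1,4}; Z {1,2,4,5}->{2,4,5}
Constraint 4 (W + Z = X) on D(W)={2,4,6} D(Z)={2,4,5} D(X)={1,4}: W {2,4,6}->{2}; Z {2,4,5}->{2}; X {1,4}->{4}
So after all 4 constraints: D(W) = {2}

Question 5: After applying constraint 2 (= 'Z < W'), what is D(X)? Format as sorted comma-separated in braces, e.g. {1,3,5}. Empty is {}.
Answer: {1,4,5,6}

Derivation:
Constraint 1 (X != Z) on D(X)={1,4,5,6} D(Z)={1,2,4,5,6}: no change
Constraint 2 (Z < W) on D(Z)={1,2,4,5,6} D(W)={2,4,6}: Z {1,2,4,5,6}->{1,2,4,5}
So after constraint 2: D(X) = {1,4,5,6}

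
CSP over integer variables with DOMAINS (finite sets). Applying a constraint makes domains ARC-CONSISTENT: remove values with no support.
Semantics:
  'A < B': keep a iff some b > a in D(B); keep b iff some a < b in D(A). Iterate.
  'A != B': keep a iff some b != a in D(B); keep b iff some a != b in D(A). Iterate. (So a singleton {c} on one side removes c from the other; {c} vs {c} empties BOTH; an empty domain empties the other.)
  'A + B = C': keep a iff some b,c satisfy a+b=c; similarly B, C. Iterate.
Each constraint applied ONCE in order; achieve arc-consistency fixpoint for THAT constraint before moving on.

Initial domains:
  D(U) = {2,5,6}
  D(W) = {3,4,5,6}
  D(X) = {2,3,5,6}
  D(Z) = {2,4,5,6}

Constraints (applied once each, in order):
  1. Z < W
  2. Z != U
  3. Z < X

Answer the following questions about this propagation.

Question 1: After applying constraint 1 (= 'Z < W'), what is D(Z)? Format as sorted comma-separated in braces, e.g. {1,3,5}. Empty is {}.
Answer: {2,4,5}

Derivation:
Constraint 1 (Z < W) on D(Z)={2,4,5,6} D(W)={3,4,5,6}: Z {2,4,5,6}->{2,4,5}
So after constraint 1: D(Z) = {2,4,5}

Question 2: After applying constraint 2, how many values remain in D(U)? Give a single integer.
Answer: 3

Derivation:
Constraint 1 (Z < W) on D(Z)={2,4,5,6} D(W)={3,4,5,6}: Z {2,4,5,6}->{2,4,5}
Constraint 2 (Z != U) on D(Z)={2,4,5} D(U)={2,5,6}: no change
So after constraint 2: D(U)={2,5,6}, size = 3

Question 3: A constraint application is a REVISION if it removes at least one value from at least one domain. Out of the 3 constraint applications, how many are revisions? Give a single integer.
Answer: 2

Derivation:
Constraint 1 (Z < W) on D(Z)={2,4,5,6} D(W)={3,4,5,6}: Z {2,4,5,6}->{2,4,5} => REVISION
Constraint 2 (Z != U) on D(Z)={2,4,5} D(U)={2,5,6}: no change => not a revision
Constraint 3 (Z < X) on D(Z)={2,4,5} D(X)={2,3,5,6}: X {2,3,5,6}->{3,5,6} => REVISION
Total revisions = 2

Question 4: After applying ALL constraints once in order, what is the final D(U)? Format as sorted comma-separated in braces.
Constraint 1 (Z < W) on D(Z)={2,4,5,6} D(W)={3,4,5,6}: Z {2,4,5,6}->{2,4,5}
Constraint 2 (Z != U) on D(Z)={2,4,5} D(U)={2,5,6}: no change
Constraint 3 (Z < X) on D(Z)={2,4,5} D(X)={2,3,5,6}: X {2,3,5,6}->{3,5,6}
So after all 3 constraints: D(U) = {2,5,6}

Answer: {2,5,6}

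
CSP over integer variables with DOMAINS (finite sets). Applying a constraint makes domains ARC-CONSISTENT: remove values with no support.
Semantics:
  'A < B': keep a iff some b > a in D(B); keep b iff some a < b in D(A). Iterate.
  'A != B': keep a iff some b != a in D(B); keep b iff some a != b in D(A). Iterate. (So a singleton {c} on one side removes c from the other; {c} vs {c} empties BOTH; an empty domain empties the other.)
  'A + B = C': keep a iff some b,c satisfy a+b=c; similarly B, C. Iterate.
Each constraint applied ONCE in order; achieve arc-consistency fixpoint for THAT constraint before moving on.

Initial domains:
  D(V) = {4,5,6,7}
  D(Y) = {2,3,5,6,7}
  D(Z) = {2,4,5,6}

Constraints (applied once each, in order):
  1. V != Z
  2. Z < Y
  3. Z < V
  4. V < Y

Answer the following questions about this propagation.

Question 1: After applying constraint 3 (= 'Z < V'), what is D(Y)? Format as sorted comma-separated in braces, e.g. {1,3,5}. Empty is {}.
Constraint 1 (V != Z) on D(V)={4,5,6,7} D(Z)={2,4,5,6}: no change
Constraint 2 (Z < Y) on D(Z)={2,4,5,6} D(Y)={2,3,5,6,7}: Y {2,3,5,6,7}->{3,5,6,7}
Constraint 3 (Z < V) on D(Z)={2,4,5,6} D(V)={4,5,6,7}: no change
So after constraint 3: D(Y) = {3,5,6,7}

Answer: {3,5,6,7}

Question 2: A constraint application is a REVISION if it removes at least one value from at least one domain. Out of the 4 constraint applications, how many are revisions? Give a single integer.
Constraint 1 (V != Z) on D(V)={4,5,6,7} D(Z)={2,4,5,6}: no change => not a revision
Constraint 2 (Z < Y) on D(Z)={2,4,5,6} D(Y)={2,3,5,6,7}: Y {2,3,5,6,7}->{3,5,6,7} => REVISION
Constraint 3 (Z < V) on D(Z)={2,4,5,6} D(V)={4,5,6,7}: no change => not a revision
Constraint 4 (V < Y) on D(V)={4,5,6,7} D(Y)={3,5,6,7}: V {4,5,6,7}->{4,5,6}; Y {3,5,6,7}->{5,6,7} => REVISION
Total revisions = 2

Answer: 2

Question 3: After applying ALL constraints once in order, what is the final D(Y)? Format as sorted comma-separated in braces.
Constraint 1 (V != Z) on D(V)={4,5,6,7} D(Z)={2,4,5,6}: no change
Constraint 2 (Z < Y) on D(Z)={2,4,5,6} D(Y)={2,3,5,6,7}: Y {2,3,5,6,7}->{3,5,6,7}
Constraint 3 (Z < V) on D(Z)={2,4,5,6} D(V)={4,5,6,7}: no change
Constraint 4 (V < Y) on D(V)={4,5,6,7} D(Y)={3,5,6,7}: V {4,5,6,7}->{4,5,6}; Y {3,5,6,7}->{5,6,7}
So after all 4 constraints: D(Y) = {5,6,7}

Answer: {5,6,7}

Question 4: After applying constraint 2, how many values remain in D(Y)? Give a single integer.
Constraint 1 (V != Z) on D(V)={4,5,6,7} D(Z)={2,4,5,6}: no change
Constraint 2 (Z < Y) on D(Z)={2,4,5,6} D(Y)={2,3,5,6,7}: Y {2,3,5,6,7}->{3,5,6,7}
So after constraint 2: D(Y)={3,5,6,7}, size = 4

Answer: 4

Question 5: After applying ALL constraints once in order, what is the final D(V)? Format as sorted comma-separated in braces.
Constraint 1 (V != Z) on D(V)={4,5,6,7} D(Z)={2,4,5,6}: no change
Constraint 2 (Z < Y) on D(Z)={2,4,5,6} D(Y)={2,3,5,6,7}: Y {2,3,5,6,7}->{3,5,6,7}
Constraint 3 (Z < V) on D(Z)={2,4,5,6} D(V)={4,5,6,7}: no change
Constraint 4 (V < Y) on D(V)={4,5,6,7} D(Y)={3,5,6,7}: V {4,5,6,7}->{4,5,6}; Y {3,5,6,7}->{5,6,7}
So after all 4 constraints: D(V) = {4,5,6}

Answer: {4,5,6}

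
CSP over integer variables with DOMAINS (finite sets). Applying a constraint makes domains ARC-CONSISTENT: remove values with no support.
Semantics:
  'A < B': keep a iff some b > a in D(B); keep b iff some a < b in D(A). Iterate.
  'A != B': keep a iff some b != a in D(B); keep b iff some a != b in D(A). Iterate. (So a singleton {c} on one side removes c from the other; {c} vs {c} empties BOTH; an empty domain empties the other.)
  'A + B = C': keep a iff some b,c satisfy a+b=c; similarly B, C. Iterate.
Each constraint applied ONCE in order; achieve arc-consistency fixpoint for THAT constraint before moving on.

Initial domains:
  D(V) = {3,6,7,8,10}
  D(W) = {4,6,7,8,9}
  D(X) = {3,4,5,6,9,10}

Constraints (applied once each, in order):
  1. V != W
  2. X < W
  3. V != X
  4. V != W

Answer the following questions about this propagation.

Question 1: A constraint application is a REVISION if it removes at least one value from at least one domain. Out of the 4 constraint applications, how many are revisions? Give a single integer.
Constraint 1 (V != W) on D(V)={3,6,7,8,10} D(W)={4,6,7,8,9}: no change => not a revision
Constraint 2 (X < W) on D(X)={3,4,5,6,9,10} D(W)={4,6,7,8,9}: X {3,4,5,6,9,10}->{3,4,5,6} => REVISION
Constraint 3 (V != X) on D(V)={3,6,7,8,10} D(X)={3,4,5,6}: no change => not a revision
Constraint 4 (V != W) on D(V)={3,6,7,8,10} D(W)={4,6,7,8,9}: no change => not a revision
Total revisions = 1

Answer: 1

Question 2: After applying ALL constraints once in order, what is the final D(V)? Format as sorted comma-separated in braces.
Constraint 1 (V != W) on D(V)={3,6,7,8,10} D(W)={4,6,7,8,9}: no change
Constraint 2 (X < W) on D(X)={3,4,5,6,9,10} D(W)={4,6,7,8,9}: X {3,4,5,6,9,10}->{3,4,5,6}
Constraint 3 (V != X) on D(V)={3,6,7,8,10} D(X)={3,4,5,6}: no change
Constraint 4 (V != W) on D(V)={3,6,7,8,10} D(W)={4,6,7,8,9}: no change
So after all 4 constraints: D(V) = {3,6,7,8,10}

Answer: {3,6,7,8,10}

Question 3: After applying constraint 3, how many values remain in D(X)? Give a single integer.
Answer: 4

Derivation:
Constraint 1 (V != W) on D(V)={3,6,7,8,10} D(W)={4,6,7,8,9}: no change
Constraint 2 (X < W) on D(X)={3,4,5,6,9,10} D(W)={4,6,7,8,9}: X {3,4,5,6,9,10}->{3,4,5,6}
Constraint 3 (V != X) on D(V)={3,6,7,8,10} D(X)={3,4,5,6}: no change
So after constraint 3: D(X)={3,4,5,6}, size = 4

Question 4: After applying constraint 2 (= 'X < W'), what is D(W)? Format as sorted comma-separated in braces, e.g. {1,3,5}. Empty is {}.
Constraint 1 (V != W) on D(V)={3,6,7,8,10} D(W)={4,6,7,8,9}: no change
Constraint 2 (X < W) on D(X)={3,4,5,6,9,10} D(W)={4,6,7,8,9}: X {3,4,5,6,9,10}->{3,4,5,6}
So after constraint 2: D(W) = {4,6,7,8,9}

Answer: {4,6,7,8,9}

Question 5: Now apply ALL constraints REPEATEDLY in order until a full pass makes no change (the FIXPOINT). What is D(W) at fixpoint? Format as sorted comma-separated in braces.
Answer: {4,6,7,8,9}

Derivation:
pass 0 (initial): D(W)={4,6,7,8,9}
pass 1: X {3,4,5,6,9,10}->{3,4,5,6}
pass 2: no change
Fixpoint after 2 passes: D(W) = {4,6,7,8,9}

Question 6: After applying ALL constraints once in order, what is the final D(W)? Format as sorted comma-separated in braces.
Constraint 1 (V != W) on D(V)={3,6,7,8,10} D(W)={4,6,7,8,9}: no change
Constraint 2 (X < W) on D(X)={3,4,5,6,9,10} D(W)={4,6,7,8,9}: X {3,4,5,6,9,10}->{3,4,5,6}
Constraint 3 (V != X) on D(V)={3,6,7,8,10} D(X)={3,4,5,6}: no change
Constraint 4 (V != W) on D(V)={3,6,7,8,10} D(W)={4,6,7,8,9}: no change
So after all 4 constraints: D(W) = {4,6,7,8,9}

Answer: {4,6,7,8,9}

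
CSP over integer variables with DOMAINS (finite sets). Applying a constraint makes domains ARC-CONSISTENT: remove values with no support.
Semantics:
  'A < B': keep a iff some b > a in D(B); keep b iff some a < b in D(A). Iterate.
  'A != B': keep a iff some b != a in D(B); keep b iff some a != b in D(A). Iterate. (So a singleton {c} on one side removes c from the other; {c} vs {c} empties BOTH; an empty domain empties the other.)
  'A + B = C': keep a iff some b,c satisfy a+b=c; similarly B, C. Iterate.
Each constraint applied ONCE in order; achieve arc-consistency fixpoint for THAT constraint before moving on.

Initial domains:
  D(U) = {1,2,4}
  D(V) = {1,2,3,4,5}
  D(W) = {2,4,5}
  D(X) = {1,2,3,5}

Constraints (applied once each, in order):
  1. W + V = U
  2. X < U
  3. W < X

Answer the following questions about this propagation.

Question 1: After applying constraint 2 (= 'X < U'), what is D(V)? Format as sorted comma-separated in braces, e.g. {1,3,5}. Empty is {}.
Answer: {2}

Derivation:
Constraint 1 (W + V = U) on D(W)={2,4,5} D(V)={1,2,3,4,5} D(U)={1,2,4}: W {2,4,5}->{2}; V {1,2,3,4,5}->{2}; U {1,2,4}->{4}
Constraint 2 (X < U) on D(X)={1,2,3,5} D(U)={4}: X {1,2,3,5}->{1,2,3}
So after constraint 2: D(V) = {2}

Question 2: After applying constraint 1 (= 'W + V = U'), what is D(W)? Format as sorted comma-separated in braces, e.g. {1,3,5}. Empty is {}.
Constraint 1 (W + V = U) on D(W)={2,4,5} D(V)={1,2,3,4,5} D(U)={1,2,4}: W {2,4,5}->{2}; V {1,2,3,4,5}->{2}; U {1,2,4}->{4}
So after constraint 1: D(W) = {2}

Answer: {2}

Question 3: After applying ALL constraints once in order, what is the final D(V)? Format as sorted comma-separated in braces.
Answer: {2}

Derivation:
Constraint 1 (W + V = U) on D(W)={2,4,5} D(V)={1,2,3,4,5} D(U)={1,2,4}: W {2,4,5}->{2}; V {1,2,3,4,5}->{2}; U {1,2,4}->{4}
Constraint 2 (X < U) on D(X)={1,2,3,5} D(U)={4}: X {1,2,3,5}->{1,2,3}
Constraint 3 (W < X) on D(W)={2} D(X)={1,2,3}: X {1,2,3}->{3}
So after all 3 constraints: D(V) = {2}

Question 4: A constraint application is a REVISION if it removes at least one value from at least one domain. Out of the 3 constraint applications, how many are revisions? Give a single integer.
Answer: 3

Derivation:
Constraint 1 (W + V = U) on D(W)={2,4,5} D(V)={1,2,3,4,5} D(U)={1,2,4}: W {2,4,5}->{2}; V {1,2,3,4,5}->{2}; U {1,2,4}->{4} => REVISION
Constraint 2 (X < U) on D(X)={1,2,3,5} D(U)={4}: X {1,2,3,5}->{1,2,3} => REVISION
Constraint 3 (W < X) on D(W)={2} D(X)={1,2,3}: X {1,2,3}->{3} => REVISION
Total revisions = 3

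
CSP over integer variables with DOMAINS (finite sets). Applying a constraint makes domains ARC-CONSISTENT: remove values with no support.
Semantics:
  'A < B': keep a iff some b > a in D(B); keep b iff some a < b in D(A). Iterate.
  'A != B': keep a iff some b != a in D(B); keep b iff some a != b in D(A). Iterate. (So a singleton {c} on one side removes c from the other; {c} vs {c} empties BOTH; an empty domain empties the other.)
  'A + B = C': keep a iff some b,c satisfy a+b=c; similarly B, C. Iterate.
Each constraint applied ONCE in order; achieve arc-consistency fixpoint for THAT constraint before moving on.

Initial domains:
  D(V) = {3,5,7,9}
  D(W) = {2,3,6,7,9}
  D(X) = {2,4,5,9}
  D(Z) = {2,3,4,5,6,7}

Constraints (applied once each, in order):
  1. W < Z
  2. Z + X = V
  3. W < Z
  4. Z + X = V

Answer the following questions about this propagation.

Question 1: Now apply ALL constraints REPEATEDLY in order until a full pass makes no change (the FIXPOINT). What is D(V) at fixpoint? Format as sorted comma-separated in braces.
Answer: {5,7,9}

Derivation:
pass 0 (initial): D(V)={3,5,7,9}
pass 1: V {3,5,7,9}->{5,7,9}; W {2,3,6,7,9}->{2,3,6}; X {2,4,5,9}->{2,4,5}; Z {2,3,4,5,6,7}->{3,4,5,7}
pass 2: no change
Fixpoint after 2 passes: D(V) = {5,7,9}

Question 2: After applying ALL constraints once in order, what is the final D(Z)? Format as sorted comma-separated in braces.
Answer: {3,4,5,7}

Derivation:
Constraint 1 (W < Z) on D(W)={2,3,6,7,9} D(Z)={2,3,4,5,6,7}: W {2,3,6,7,9}->{2,3,6}; Z {2,3,4,5,6,7}->{3,4,5,6,7}
Constraint 2 (Z + X = V) on D(Z)={3,4,5,6,7} D(X)={2,4,5,9} D(V)={3,5,7,9}: Z {3,4,5,6,7}->{3,4,5,7}; X {2,4,5,9}->{2,4,5}; V {3,5,7,9}->{5,7,9}
Constraint 3 (W < Z) on D(W)={2,3,6} D(Z)={3,4,5,7}: no change
Constraint 4 (Z + X = V) on D(Z)={3,4,5,7} D(X)={2,4,5} D(V)={5,7,9}: no change
So after all 4 constraints: D(Z) = {3,4,5,7}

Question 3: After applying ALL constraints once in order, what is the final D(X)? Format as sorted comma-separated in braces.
Constraint 1 (W < Z) on D(W)={2,3,6,7,9} D(Z)={2,3,4,5,6,7}: W {2,3,6,7,9}->{2,3,6}; Z {2,3,4,5,6,7}->{3,4,5,6,7}
Constraint 2 (Z + X = V) on D(Z)={3,4,5,6,7} D(X)={2,4,5,9} D(V)={3,5,7,9}: Z {3,4,5,6,7}->{3,4,5,7}; X {2,4,5,9}->{2,4,5}; V {3,5,7,9}->{5,7,9}
Constraint 3 (W < Z) on D(W)={2,3,6} D(Z)={3,4,5,7}: no change
Constraint 4 (Z + X = V) on D(Z)={3,4,5,7} D(X)={2,4,5} D(V)={5,7,9}: no change
So after all 4 constraints: D(X) = {2,4,5}

Answer: {2,4,5}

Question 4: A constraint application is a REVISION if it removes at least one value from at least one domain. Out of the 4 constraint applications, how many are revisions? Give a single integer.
Answer: 2

Derivation:
Constraint 1 (W < Z) on D(W)={2,3,6,7,9} D(Z)={2,3,4,5,6,7}: W {2,3,6,7,9}->{2,3,6}; Z {2,3,4,5,6,7}->{3,4,5,6,7} => REVISION
Constraint 2 (Z + X = V) on D(Z)={3,4,5,6,7} D(X)={2,4,5,9} D(V)={3,5,7,9}: Z {3,4,5,6,7}->{3,4,5,7}; X {2,4,5,9}->{2,4,5}; V {3,5,7,9}->{5,7,9} => REVISION
Constraint 3 (W < Z) on D(W)={2,3,6} D(Z)={3,4,5,7}: no change => not a revision
Constraint 4 (Z + X = V) on D(Z)={3,4,5,7} D(X)={2,4,5} D(V)={5,7,9}: no change => not a revision
Total revisions = 2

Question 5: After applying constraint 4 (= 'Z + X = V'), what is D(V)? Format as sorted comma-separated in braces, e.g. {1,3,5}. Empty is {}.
Answer: {5,7,9}

Derivation:
Constraint 1 (W < Z) on D(W)={2,3,6,7,9} D(Z)={2,3,4,5,6,7}: W {2,3,6,7,9}->{2,3,6}; Z {2,3,4,5,6,7}->{3,4,5,6,7}
Constraint 2 (Z + X = V) on D(Z)={3,4,5,6,7} D(X)={2,4,5,9} D(V)={3,5,7,9}: Z {3,4,5,6,7}->{3,4,5,7}; X {2,4,5,9}->{2,4,5}; V {3,5,7,9}->{5,7,9}
Constraint 3 (W < Z) on D(W)={2,3,6} D(Z)={3,4,5,7}: no change
Constraint 4 (Z + X = V) on D(Z)={3,4,5,7} D(X)={2,4,5} D(V)={5,7,9}: no change
So after constraint 4: D(V) = {5,7,9}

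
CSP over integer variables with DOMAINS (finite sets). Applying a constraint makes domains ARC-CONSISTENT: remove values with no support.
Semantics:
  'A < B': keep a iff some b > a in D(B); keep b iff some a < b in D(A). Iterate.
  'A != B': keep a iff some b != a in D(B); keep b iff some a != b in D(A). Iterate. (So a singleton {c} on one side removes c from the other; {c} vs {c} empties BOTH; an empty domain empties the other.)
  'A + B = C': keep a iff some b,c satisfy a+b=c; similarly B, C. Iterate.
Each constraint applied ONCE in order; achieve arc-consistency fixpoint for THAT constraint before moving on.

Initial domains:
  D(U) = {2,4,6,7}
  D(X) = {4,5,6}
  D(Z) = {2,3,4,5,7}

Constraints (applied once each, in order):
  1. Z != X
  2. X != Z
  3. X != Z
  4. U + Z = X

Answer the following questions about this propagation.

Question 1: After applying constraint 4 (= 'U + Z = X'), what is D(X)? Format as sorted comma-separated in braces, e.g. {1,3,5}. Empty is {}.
Answer: {4,5,6}

Derivation:
Constraint 1 (Z != X) on D(Z)={2,3,4,5,7} D(X)={4,5,6}: no change
Constraint 2 (X != Z) on D(X)={4,5,6} D(Z)={2,3,4,5,7}: no change
Constraint 3 (X != Z) on D(X)={4,5,6} D(Z)={2,3,4,5,7}: no change
Constraint 4 (U + Z = X) on D(U)={2,4,6,7} D(Z)={2,3,4,5,7} D(X)={4,5,6}: U {2,4,6,7}->{2,4}; Z {2,3,4,5,7}->{2,3,4}
So after constraint 4: D(X) = {4,5,6}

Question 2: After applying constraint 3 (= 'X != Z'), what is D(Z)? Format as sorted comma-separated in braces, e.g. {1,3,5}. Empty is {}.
Constraint 1 (Z != X) on D(Z)={2,3,4,5,7} D(X)={4,5,6}: no change
Constraint 2 (X != Z) on D(X)={4,5,6} D(Z)={2,3,4,5,7}: no change
Constraint 3 (X != Z) on D(X)={4,5,6} D(Z)={2,3,4,5,7}: no change
So after constraint 3: D(Z) = {2,3,4,5,7}

Answer: {2,3,4,5,7}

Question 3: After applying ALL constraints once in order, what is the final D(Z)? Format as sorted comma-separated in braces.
Constraint 1 (Z != X) on D(Z)={2,3,4,5,7} D(X)={4,5,6}: no change
Constraint 2 (X != Z) on D(X)={4,5,6} D(Z)={2,3,4,5,7}: no change
Constraint 3 (X != Z) on D(X)={4,5,6} D(Z)={2,3,4,5,7}: no change
Constraint 4 (U + Z = X) on D(U)={2,4,6,7} D(Z)={2,3,4,5,7} D(X)={4,5,6}: U {2,4,6,7}->{2,4}; Z {2,3,4,5,7}->{2,3,4}
So after all 4 constraints: D(Z) = {2,3,4}

Answer: {2,3,4}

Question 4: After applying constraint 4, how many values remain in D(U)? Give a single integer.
Constraint 1 (Z != X) on D(Z)={2,3,4,5,7} D(X)={4,5,6}: no change
Constraint 2 (X != Z) on D(X)={4,5,6} D(Z)={2,3,4,5,7}: no change
Constraint 3 (X != Z) on D(X)={4,5,6} D(Z)={2,3,4,5,7}: no change
Constraint 4 (U + Z = X) on D(U)={2,4,6,7} D(Z)={2,3,4,5,7} D(X)={4,5,6}: U {2,4,6,7}->{2,4}; Z {2,3,4,5,7}->{2,3,4}
So after constraint 4: D(U)={2,4}, size = 2

Answer: 2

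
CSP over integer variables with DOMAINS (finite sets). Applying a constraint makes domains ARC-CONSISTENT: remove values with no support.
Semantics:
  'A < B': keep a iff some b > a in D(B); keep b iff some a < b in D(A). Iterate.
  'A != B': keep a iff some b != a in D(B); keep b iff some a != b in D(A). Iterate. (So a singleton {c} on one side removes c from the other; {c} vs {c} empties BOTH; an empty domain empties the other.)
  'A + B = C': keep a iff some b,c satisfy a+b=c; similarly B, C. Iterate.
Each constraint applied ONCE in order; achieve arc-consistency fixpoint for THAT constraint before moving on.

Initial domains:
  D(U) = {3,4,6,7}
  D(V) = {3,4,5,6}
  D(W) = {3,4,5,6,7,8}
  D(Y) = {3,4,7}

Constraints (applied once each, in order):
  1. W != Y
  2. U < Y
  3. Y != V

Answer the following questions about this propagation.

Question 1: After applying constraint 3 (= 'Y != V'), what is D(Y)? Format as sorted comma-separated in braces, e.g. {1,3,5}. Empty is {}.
Answer: {4,7}

Derivation:
Constraint 1 (W != Y) on D(W)={3,4,5,6,7,8} D(Y)={3,4,7}: no change
Constraint 2 (U < Y) on D(U)={3,4,6,7} D(Y)={3,4,7}: U {3,4,6,7}->{3,4,6}; Y {3,4,7}->{4,7}
Constraint 3 (Y != V) on D(Y)={4,7} D(V)={3,4,5,6}: no change
So after constraint 3: D(Y) = {4,7}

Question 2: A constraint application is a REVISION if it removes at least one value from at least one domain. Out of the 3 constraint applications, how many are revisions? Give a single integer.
Constraint 1 (W != Y) on D(W)={3,4,5,6,7,8} D(Y)={3,4,7}: no change => not a revision
Constraint 2 (U < Y) on D(U)={3,4,6,7} D(Y)={3,4,7}: U {3,4,6,7}->{3,4,6}; Y {3,4,7}->{4,7} => REVISION
Constraint 3 (Y != V) on D(Y)={4,7} D(V)={3,4,5,6}: no change => not a revision
Total revisions = 1

Answer: 1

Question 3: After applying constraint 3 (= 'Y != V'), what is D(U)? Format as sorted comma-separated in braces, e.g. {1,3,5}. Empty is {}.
Answer: {3,4,6}

Derivation:
Constraint 1 (W != Y) on D(W)={3,4,5,6,7,8} D(Y)={3,4,7}: no change
Constraint 2 (U < Y) on D(U)={3,4,6,7} D(Y)={3,4,7}: U {3,4,6,7}->{3,4,6}; Y {3,4,7}->{4,7}
Constraint 3 (Y != V) on D(Y)={4,7} D(V)={3,4,5,6}: no change
So after constraint 3: D(U) = {3,4,6}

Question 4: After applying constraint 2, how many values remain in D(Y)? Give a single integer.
Answer: 2

Derivation:
Constraint 1 (W != Y) on D(W)={3,4,5,6,7,8} D(Y)={3,4,7}: no change
Constraint 2 (U < Y) on D(U)={3,4,6,7} D(Y)={3,4,7}: U {3,4,6,7}->{3,4,6}; Y {3,4,7}->{4,7}
So after constraint 2: D(Y)={4,7}, size = 2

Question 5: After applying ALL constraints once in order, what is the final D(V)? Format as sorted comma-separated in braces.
Answer: {3,4,5,6}

Derivation:
Constraint 1 (W != Y) on D(W)={3,4,5,6,7,8} D(Y)={3,4,7}: no change
Constraint 2 (U < Y) on D(U)={3,4,6,7} D(Y)={3,4,7}: U {3,4,6,7}->{3,4,6}; Y {3,4,7}->{4,7}
Constraint 3 (Y != V) on D(Y)={4,7} D(V)={3,4,5,6}: no change
So after all 3 constraints: D(V) = {3,4,5,6}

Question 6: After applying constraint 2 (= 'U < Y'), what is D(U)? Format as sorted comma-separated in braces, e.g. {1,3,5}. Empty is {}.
Constraint 1 (W != Y) on D(W)={3,4,5,6,7,8} D(Y)={3,4,7}: no change
Constraint 2 (U < Y) on D(U)={3,4,6,7} D(Y)={3,4,7}: U {3,4,6,7}->{3,4,6}; Y {3,4,7}->{4,7}
So after constraint 2: D(U) = {3,4,6}

Answer: {3,4,6}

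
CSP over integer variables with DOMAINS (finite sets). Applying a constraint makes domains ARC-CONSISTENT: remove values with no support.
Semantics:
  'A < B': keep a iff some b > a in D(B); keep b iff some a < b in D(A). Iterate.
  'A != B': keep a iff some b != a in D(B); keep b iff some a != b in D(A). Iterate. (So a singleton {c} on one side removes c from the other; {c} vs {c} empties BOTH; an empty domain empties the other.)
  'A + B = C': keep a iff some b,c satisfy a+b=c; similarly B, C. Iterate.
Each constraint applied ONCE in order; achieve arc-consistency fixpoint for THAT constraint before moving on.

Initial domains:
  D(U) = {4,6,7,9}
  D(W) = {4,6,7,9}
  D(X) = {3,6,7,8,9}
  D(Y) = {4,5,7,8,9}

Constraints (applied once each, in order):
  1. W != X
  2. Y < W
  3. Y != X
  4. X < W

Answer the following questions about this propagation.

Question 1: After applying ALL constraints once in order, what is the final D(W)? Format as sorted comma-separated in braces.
Constraint 1 (W != X) on D(W)={4,6,7,9} D(X)={3,6,7,8,9}: no change
Constraint 2 (Y < W) on D(Y)={4,5,7,8,9} D(W)={4,6,7,9}: Y {4,5,7,8,9}->{4,5,7,8}; W {4,6,7,9}->{6,7,9}
Constraint 3 (Y != X) on D(Y)={4,5,7,8} D(X)={3,6,7,8,9}: no change
Constraint 4 (X < W) on D(X)={3,6,7,8,9} D(W)={6,7,9}: X {3,6,7,8,9}->{3,6,7,8}
So after all 4 constraints: D(W) = {6,7,9}

Answer: {6,7,9}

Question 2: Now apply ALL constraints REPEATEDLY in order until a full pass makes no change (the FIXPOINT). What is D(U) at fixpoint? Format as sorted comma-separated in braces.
Answer: {4,6,7,9}

Derivation:
pass 0 (initial): D(U)={4,6,7,9}
pass 1: W {4,6,7,9}->{6,7,9}; X {3,6,7,8,9}->{3,6,7,8}; Y {4,5,7,8,9}->{4,5,7,8}
pass 2: no change
Fixpoint after 2 passes: D(U) = {4,6,7,9}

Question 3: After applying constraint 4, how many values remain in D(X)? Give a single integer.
Constraint 1 (W != X) on D(W)={4,6,7,9} D(X)={3,6,7,8,9}: no change
Constraint 2 (Y < W) on D(Y)={4,5,7,8,9} D(W)={4,6,7,9}: Y {4,5,7,8,9}->{4,5,7,8}; W {4,6,7,9}->{6,7,9}
Constraint 3 (Y != X) on D(Y)={4,5,7,8} D(X)={3,6,7,8,9}: no change
Constraint 4 (X < W) on D(X)={3,6,7,8,9} D(W)={6,7,9}: X {3,6,7,8,9}->{3,6,7,8}
So after constraint 4: D(X)={3,6,7,8}, size = 4

Answer: 4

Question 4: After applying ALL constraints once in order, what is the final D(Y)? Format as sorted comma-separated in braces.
Constraint 1 (W != X) on D(W)={4,6,7,9} D(X)={3,6,7,8,9}: no change
Constraint 2 (Y < W) on D(Y)={4,5,7,8,9} D(W)={4,6,7,9}: Y {4,5,7,8,9}->{4,5,7,8}; W {4,6,7,9}->{6,7,9}
Constraint 3 (Y != X) on D(Y)={4,5,7,8} D(X)={3,6,7,8,9}: no change
Constraint 4 (X < W) on D(X)={3,6,7,8,9} D(W)={6,7,9}: X {3,6,7,8,9}->{3,6,7,8}
So after all 4 constraints: D(Y) = {4,5,7,8}

Answer: {4,5,7,8}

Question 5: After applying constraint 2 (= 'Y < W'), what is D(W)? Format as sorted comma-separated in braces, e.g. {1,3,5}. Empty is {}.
Constraint 1 (W != X) on D(W)={4,6,7,9} D(X)={3,6,7,8,9}: no change
Constraint 2 (Y < W) on D(Y)={4,5,7,8,9} D(W)={4,6,7,9}: Y {4,5,7,8,9}->{4,5,7,8}; W {4,6,7,9}->{6,7,9}
So after constraint 2: D(W) = {6,7,9}

Answer: {6,7,9}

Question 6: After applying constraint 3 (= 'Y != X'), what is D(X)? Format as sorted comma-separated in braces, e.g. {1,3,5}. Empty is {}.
Constraint 1 (W != X) on D(W)={4,6,7,9} D(X)={3,6,7,8,9}: no change
Constraint 2 (Y < W) on D(Y)={4,5,7,8,9} D(W)={4,6,7,9}: Y {4,5,7,8,9}->{4,5,7,8}; W {4,6,7,9}->{6,7,9}
Constraint 3 (Y != X) on D(Y)={4,5,7,8} D(X)={3,6,7,8,9}: no change
So after constraint 3: D(X) = {3,6,7,8,9}

Answer: {3,6,7,8,9}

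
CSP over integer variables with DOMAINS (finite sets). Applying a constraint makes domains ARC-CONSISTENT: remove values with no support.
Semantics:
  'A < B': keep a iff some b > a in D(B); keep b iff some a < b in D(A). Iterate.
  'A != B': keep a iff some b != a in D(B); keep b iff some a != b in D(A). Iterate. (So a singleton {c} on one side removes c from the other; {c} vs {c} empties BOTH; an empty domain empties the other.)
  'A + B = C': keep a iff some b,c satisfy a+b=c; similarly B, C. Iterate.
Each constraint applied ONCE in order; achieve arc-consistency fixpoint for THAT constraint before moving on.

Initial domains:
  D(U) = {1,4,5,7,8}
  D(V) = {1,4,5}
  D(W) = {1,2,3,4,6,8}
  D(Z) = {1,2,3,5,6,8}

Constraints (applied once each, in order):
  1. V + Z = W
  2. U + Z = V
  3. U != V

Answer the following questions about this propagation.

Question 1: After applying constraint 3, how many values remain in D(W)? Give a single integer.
Answer: 5

Derivation:
Constraint 1 (V + Z = W) on D(V)={1,4,5} D(Z)={1,2,3,5,6,8} D(W)={1,2,3,4,6,8}: Z {1,2,3,5,6,8}->{1,2,3,5}; W {1,2,3,4,6,8}->{2,3,4,6,8}
Constraint 2 (U + Z = V) on D(U)={1,4,5,7,8} D(Z)={1,2,3,5} D(V)={1,4,5}: U {1,4,5,7,8}->{1,4}; Z {1,2,3,5}->{1,3}; V {1,4,5}->{4,5}
Constraint 3 (U != V) on D(U)={1,4} D(V)={4,5}: no change
So after constraint 3: D(W)={2,3,4,6,8}, size = 5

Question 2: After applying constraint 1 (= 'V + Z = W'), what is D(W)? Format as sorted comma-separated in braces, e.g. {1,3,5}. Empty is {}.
Constraint 1 (V + Z = W) on D(V)={1,4,5} D(Z)={1,2,3,5,6,8} D(W)={1,2,3,4,6,8}: Z {1,2,3,5,6,8}->{1,2,3,5}; W {1,2,3,4,6,8}->{2,3,4,6,8}
So after constraint 1: D(W) = {2,3,4,6,8}

Answer: {2,3,4,6,8}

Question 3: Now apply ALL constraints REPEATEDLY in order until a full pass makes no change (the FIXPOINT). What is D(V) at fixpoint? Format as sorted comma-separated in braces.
Answer: {5}

Derivation:
pass 0 (initial): D(V)={1,4,5}
pass 1: U {1,4,5,7,8}->{1,4}; V {1,4,5}->{4,5}; W {1,2,3,4,6,8}->{2,3,4,6,8}; Z {1,2,3,5,6,8}->{1,3}
pass 2: U {1,4}->{4}; V {4,5}->{5}; W {2,3,4,6,8}->{6,8}; Z {1,3}->{1}
pass 3: W {6,8}->{6}
pass 4: no change
Fixpoint after 4 passes: D(V) = {5}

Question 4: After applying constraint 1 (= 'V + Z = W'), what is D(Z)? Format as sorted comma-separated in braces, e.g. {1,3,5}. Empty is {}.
Constraint 1 (V + Z = W) on D(V)={1,4,5} D(Z)={1,2,3,5,6,8} D(W)={1,2,3,4,6,8}: Z {1,2,3,5,6,8}->{1,2,3,5}; W {1,2,3,4,6,8}->{2,3,4,6,8}
So after constraint 1: D(Z) = {1,2,3,5}

Answer: {1,2,3,5}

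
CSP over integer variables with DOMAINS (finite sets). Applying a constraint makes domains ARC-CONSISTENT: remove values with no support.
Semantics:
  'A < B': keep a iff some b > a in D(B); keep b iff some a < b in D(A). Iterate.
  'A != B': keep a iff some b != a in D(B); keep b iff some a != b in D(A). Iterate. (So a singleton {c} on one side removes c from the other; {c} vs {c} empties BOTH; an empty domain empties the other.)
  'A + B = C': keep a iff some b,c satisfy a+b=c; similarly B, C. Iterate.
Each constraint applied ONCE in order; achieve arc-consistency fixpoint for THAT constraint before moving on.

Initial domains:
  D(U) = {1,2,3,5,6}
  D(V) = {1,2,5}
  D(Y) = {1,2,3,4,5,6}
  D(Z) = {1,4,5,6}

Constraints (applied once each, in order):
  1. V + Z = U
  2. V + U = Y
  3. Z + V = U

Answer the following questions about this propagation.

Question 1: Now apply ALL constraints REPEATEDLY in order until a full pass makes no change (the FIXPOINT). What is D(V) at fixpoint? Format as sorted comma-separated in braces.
pass 0 (initial): D(V)={1,2,5}
pass 1: U {1,2,3,5,6}->{2,3,5}; V {1,2,5}->{1,2}; Y {1,2,3,4,5,6}->{3,4,5,6}; Z {1,4,5,6}->{1,4}
pass 2: no change
Fixpoint after 2 passes: D(V) = {1,2}

Answer: {1,2}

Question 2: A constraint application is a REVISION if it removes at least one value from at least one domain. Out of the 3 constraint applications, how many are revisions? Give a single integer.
Answer: 3

Derivation:
Constraint 1 (V + Z = U) on D(V)={1,2,5} D(Z)={1,4,5,6} D(U)={1,2,3,5,6}: Z {1,4,5,6}->{1,4,5}; U {1,2,3,5,6}->{2,3,5,6} => REVISION
Constraint 2 (V + U = Y) on D(V)={1,2,5} D(U)={2,3,5,6} D(Y)={1,2,3,4,5,6}: V {1,2,5}->{1,2}; U {2,3,5,6}->{2,3,5}; Y {1,2,3,4,5,6}->{3,4,5,6} => REVISION
Constraint 3 (Z + V = U) on D(Z)={1,4,5} D(V)={1,2} D(U)={2,3,5}: Z {1,4,5}->{1,4} => REVISION
Total revisions = 3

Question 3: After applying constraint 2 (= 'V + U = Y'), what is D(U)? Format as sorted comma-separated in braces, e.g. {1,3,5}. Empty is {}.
Answer: {2,3,5}

Derivation:
Constraint 1 (V + Z = U) on D(V)={1,2,5} D(Z)={1,4,5,6} D(U)={1,2,3,5,6}: Z {1,4,5,6}->{1,4,5}; U {1,2,3,5,6}->{2,3,5,6}
Constraint 2 (V + U = Y) on D(V)={1,2,5} D(U)={2,3,5,6} D(Y)={1,2,3,4,5,6}: V {1,2,5}->{1,2}; U {2,3,5,6}->{2,3,5}; Y {1,2,3,4,5,6}->{3,4,5,6}
So after constraint 2: D(U) = {2,3,5}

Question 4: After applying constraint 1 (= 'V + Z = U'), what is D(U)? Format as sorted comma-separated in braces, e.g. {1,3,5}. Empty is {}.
Answer: {2,3,5,6}

Derivation:
Constraint 1 (V + Z = U) on D(V)={1,2,5} D(Z)={1,4,5,6} D(U)={1,2,3,5,6}: Z {1,4,5,6}->{1,4,5}; U {1,2,3,5,6}->{2,3,5,6}
So after constraint 1: D(U) = {2,3,5,6}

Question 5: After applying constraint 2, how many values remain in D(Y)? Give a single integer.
Constraint 1 (V + Z = U) on D(V)={1,2,5} D(Z)={1,4,5,6} D(U)={1,2,3,5,6}: Z {1,4,5,6}->{1,4,5}; U {1,2,3,5,6}->{2,3,5,6}
Constraint 2 (V + U = Y) on D(V)={1,2,5} D(U)={2,3,5,6} D(Y)={1,2,3,4,5,6}: V {1,2,5}->{1,2}; U {2,3,5,6}->{2,3,5}; Y {1,2,3,4,5,6}->{3,4,5,6}
So after constraint 2: D(Y)={3,4,5,6}, size = 4

Answer: 4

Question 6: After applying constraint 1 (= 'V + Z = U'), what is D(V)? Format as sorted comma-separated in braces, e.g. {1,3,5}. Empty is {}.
Constraint 1 (V + Z = U) on D(V)={1,2,5} D(Z)={1,4,5,6} D(U)={1,2,3,5,6}: Z {1,4,5,6}->{1,4,5}; U {1,2,3,5,6}->{2,3,5,6}
So after constraint 1: D(V) = {1,2,5}

Answer: {1,2,5}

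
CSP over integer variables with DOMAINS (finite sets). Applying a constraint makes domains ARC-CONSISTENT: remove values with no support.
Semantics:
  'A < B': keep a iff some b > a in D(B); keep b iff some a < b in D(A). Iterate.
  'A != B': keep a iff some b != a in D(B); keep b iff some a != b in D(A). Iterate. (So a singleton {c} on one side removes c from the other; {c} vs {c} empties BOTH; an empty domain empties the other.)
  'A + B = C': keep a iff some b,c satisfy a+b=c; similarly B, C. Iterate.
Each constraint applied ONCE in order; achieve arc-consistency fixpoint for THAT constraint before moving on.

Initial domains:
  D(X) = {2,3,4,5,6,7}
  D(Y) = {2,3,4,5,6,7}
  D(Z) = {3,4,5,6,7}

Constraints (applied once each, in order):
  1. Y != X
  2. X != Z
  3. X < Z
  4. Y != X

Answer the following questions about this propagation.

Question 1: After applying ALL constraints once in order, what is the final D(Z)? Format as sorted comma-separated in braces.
Answer: {3,4,5,6,7}

Derivation:
Constraint 1 (Y != X) on D(Y)={2,3,4,5,6,7} D(X)={2,3,4,5,6,7}: no change
Constraint 2 (X != Z) on D(X)={2,3,4,5,6,7} D(Z)={3,4,5,6,7}: no change
Constraint 3 (X < Z) on D(X)={2,3,4,5,6,7} D(Z)={3,4,5,6,7}: X {2,3,4,5,6,7}->{2,3,4,5,6}
Constraint 4 (Y != X) on D(Y)={2,3,4,5,6,7} D(X)={2,3,4,5,6}: no change
So after all 4 constraints: D(Z) = {3,4,5,6,7}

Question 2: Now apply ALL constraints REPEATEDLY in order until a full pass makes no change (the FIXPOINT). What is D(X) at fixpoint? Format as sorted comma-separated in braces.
pass 0 (initial): D(X)={2,3,4,5,6,7}
pass 1: X {2,3,4,5,6,7}->{2,3,4,5,6}
pass 2: no change
Fixpoint after 2 passes: D(X) = {2,3,4,5,6}

Answer: {2,3,4,5,6}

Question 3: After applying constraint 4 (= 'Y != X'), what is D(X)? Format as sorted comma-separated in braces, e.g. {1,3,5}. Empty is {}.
Answer: {2,3,4,5,6}

Derivation:
Constraint 1 (Y != X) on D(Y)={2,3,4,5,6,7} D(X)={2,3,4,5,6,7}: no change
Constraint 2 (X != Z) on D(X)={2,3,4,5,6,7} D(Z)={3,4,5,6,7}: no change
Constraint 3 (X < Z) on D(X)={2,3,4,5,6,7} D(Z)={3,4,5,6,7}: X {2,3,4,5,6,7}->{2,3,4,5,6}
Constraint 4 (Y != X) on D(Y)={2,3,4,5,6,7} D(X)={2,3,4,5,6}: no change
So after constraint 4: D(X) = {2,3,4,5,6}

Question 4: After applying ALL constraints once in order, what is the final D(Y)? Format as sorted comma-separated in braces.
Answer: {2,3,4,5,6,7}

Derivation:
Constraint 1 (Y != X) on D(Y)={2,3,4,5,6,7} D(X)={2,3,4,5,6,7}: no change
Constraint 2 (X != Z) on D(X)={2,3,4,5,6,7} D(Z)={3,4,5,6,7}: no change
Constraint 3 (X < Z) on D(X)={2,3,4,5,6,7} D(Z)={3,4,5,6,7}: X {2,3,4,5,6,7}->{2,3,4,5,6}
Constraint 4 (Y != X) on D(Y)={2,3,4,5,6,7} D(X)={2,3,4,5,6}: no change
So after all 4 constraints: D(Y) = {2,3,4,5,6,7}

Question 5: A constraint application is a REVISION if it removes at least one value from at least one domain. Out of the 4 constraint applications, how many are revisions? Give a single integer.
Answer: 1

Derivation:
Constraint 1 (Y != X) on D(Y)={2,3,4,5,6,7} D(X)={2,3,4,5,6,7}: no change => not a revision
Constraint 2 (X != Z) on D(X)={2,3,4,5,6,7} D(Z)={3,4,5,6,7}: no change => not a revision
Constraint 3 (X < Z) on D(X)={2,3,4,5,6,7} D(Z)={3,4,5,6,7}: X {2,3,4,5,6,7}->{2,3,4,5,6} => REVISION
Constraint 4 (Y != X) on D(Y)={2,3,4,5,6,7} D(X)={2,3,4,5,6}: no change => not a revision
Total revisions = 1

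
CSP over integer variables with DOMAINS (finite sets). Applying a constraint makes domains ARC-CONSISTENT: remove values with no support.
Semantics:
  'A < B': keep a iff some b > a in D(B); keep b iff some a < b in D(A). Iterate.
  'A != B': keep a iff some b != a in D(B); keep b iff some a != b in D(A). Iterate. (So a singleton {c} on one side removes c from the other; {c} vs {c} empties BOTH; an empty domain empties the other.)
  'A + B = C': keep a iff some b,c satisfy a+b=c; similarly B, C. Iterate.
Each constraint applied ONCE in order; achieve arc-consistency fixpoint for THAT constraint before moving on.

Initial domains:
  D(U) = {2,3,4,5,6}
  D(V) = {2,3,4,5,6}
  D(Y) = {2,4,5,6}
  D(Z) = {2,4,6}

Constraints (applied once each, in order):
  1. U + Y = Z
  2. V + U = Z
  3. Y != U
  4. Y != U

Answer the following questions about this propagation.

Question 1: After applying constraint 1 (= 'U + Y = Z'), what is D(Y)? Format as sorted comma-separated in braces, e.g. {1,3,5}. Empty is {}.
Constraint 1 (U + Y = Z) on D(U)={2,3,4,5,6} D(Y)={2,4,5,6} D(Z)={2,4,6}: U {2,3,4,5,6}->{2,4}; Y {2,4,5,6}->{2,4}; Z {2,4,6}->{4,6}
So after constraint 1: D(Y) = {2,4}

Answer: {2,4}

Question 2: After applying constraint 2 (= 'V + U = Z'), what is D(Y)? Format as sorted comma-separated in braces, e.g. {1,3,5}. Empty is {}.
Constraint 1 (U + Y = Z) on D(U)={2,3,4,5,6} D(Y)={2,4,5,6} D(Z)={2,4,6}: U {2,3,4,5,6}->{2,4}; Y {2,4,5,6}->{2,4}; Z {2,4,6}->{4,6}
Constraint 2 (V + U = Z) on D(V)={2,3,4,5,6} D(U)={2,4} D(Z)={4,6}: V {2,3,4,5,6}->{2,4}
So after constraint 2: D(Y) = {2,4}

Answer: {2,4}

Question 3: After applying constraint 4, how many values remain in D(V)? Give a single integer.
Answer: 2

Derivation:
Constraint 1 (U + Y = Z) on D(U)={2,3,4,5,6} D(Y)={2,4,5,6} D(Z)={2,4,6}: U {2,3,4,5,6}->{2,4}; Y {2,4,5,6}->{2,4}; Z {2,4,6}->{4,6}
Constraint 2 (V + U = Z) on D(V)={2,3,4,5,6} D(U)={2,4} D(Z)={4,6}: V {2,3,4,5,6}->{2,4}
Constraint 3 (Y != U) on D(Y)={2,4} D(U)={2,4}: no change
Constraint 4 (Y != U) on D(Y)={2,4} D(U)={2,4}: no change
So after constraint 4: D(V)={2,4}, size = 2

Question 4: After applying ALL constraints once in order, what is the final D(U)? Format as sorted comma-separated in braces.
Answer: {2,4}

Derivation:
Constraint 1 (U + Y = Z) on D(U)={2,3,4,5,6} D(Y)={2,4,5,6} D(Z)={2,4,6}: U {2,3,4,5,6}->{2,4}; Y {2,4,5,6}->{2,4}; Z {2,4,6}->{4,6}
Constraint 2 (V + U = Z) on D(V)={2,3,4,5,6} D(U)={2,4} D(Z)={4,6}: V {2,3,4,5,6}->{2,4}
Constraint 3 (Y != U) on D(Y)={2,4} D(U)={2,4}: no change
Constraint 4 (Y != U) on D(Y)={2,4} D(U)={2,4}: no change
So after all 4 constraints: D(U) = {2,4}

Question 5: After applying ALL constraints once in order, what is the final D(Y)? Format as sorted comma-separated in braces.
Constraint 1 (U + Y = Z) on D(U)={2,3,4,5,6} D(Y)={2,4,5,6} D(Z)={2,4,6}: U {2,3,4,5,6}->{2,4}; Y {2,4,5,6}->{2,4}; Z {2,4,6}->{4,6}
Constraint 2 (V + U = Z) on D(V)={2,3,4,5,6} D(U)={2,4} D(Z)={4,6}: V {2,3,4,5,6}->{2,4}
Constraint 3 (Y != U) on D(Y)={2,4} D(U)={2,4}: no change
Constraint 4 (Y != U) on D(Y)={2,4} D(U)={2,4}: no change
So after all 4 constraints: D(Y) = {2,4}

Answer: {2,4}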